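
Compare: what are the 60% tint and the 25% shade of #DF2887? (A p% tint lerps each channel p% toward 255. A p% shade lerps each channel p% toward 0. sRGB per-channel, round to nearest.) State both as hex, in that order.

#DF2887 is rgb(223, 40, 135).
60% tint:
  R: 223 + 0.6×(255−223) = 223 + 19.2 = 242.2 → 242
  G: 40 + 129 = 169 → 169
  B: 135 + 72 = 207 → 207
  → #F2A9CF
25% shade:
  R: 223 − 55.75 = 167.25 → 167
  G: 40 − 10 = 30 → 30
  B: 135 + 0.25×(0−135) = 135 − 33.75 = 101.25 → 101
  → #A71E65

#F2A9CF, #A71E65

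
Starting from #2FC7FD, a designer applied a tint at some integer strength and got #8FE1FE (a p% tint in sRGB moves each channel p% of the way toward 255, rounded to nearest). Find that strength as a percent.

46%

#2FC7FD is rgb(47, 199, 253); #8FE1FE is rgb(143, 225, 254).
On the R channel (widest range): 143 ≈ 47 + (p/100)(255 − 47), so p ≈ 100×(143 − 47)/(255 − 47) = 9600/208 = 46.15.
p = 46 reproduces all three channels after rounding.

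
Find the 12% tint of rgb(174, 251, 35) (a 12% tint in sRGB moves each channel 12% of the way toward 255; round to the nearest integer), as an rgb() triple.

rgb(184, 251, 61)

Lerp each channel 12% toward 255:
  R: 174 + 0.12×(255−174) = 174 + 9.72 = 183.72 → 184
  G: 251 + 0.12×(255−251) = 251 + 0.48 = 251.48 → 251
  B: 35 + 0.12×(255−35) = 35 + 26.4 = 61.4 → 61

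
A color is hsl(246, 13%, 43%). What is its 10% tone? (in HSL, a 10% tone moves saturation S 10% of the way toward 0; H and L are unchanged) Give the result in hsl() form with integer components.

S moves 10% from 13 toward 0: 13 − 1.3 = 11.7 → 12.
H and L are unchanged.

hsl(246, 12%, 43%)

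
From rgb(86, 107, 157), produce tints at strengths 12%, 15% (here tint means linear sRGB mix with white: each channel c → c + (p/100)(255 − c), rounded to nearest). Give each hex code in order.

12%: (86 + 20.28 = 106.28→106, 107 + 17.76 = 124.76→125, 157 + 11.76 = 168.76→169) → #6A7DA9
15%: (86 + 25.35 = 111.35→111, 107 + 22.2 = 129.2→129, 157 + 14.7 = 171.7→172) → #6F81AC

#6A7DA9, #6F81AC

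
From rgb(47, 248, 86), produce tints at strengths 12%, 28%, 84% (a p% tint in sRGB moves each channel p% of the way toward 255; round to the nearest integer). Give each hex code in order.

12%: (47 + 24.96 = 71.96→72, 248 + 0.84 = 248.84→249, 86 + 20.28 = 106.28→106) → #48F96A
28%: (47 + 58.24 = 105.24→105, 248 + 1.96 = 249.96→250, 86 + 47.32 = 133.32→133) → #69FA85
84%: (47 + 174.72 = 221.72→222, 248 + 5.88 = 253.88→254, 86 + 141.96 = 227.96→228) → #DEFEE4

#48F96A, #69FA85, #DEFEE4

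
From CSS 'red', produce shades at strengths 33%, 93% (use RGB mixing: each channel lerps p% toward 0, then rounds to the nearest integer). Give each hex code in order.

#AB0000, #120000

CSS red is rgb(255, 0, 0).
33%: (255 − 84.15 = 170.85→171, 0→0, 0→0) → #AB0000
93%: (255 − 237.15 = 17.85→18, 0→0, 0→0) → #120000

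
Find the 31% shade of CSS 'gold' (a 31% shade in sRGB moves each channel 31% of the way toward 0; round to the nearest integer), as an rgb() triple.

CSS gold is rgb(255, 215, 0).
Per channel, c → c + 0.31(0 − c):
  R: 255 + 0.31×(0−255) = 255 − 79.05 = 175.95 → 176
  G: 215 + 0.31×(0−215) = 215 − 66.65 = 148.35 → 148
  B: 0 + 0.31×(0−0) = 0 + 0 = 0 → 0

rgb(176, 148, 0)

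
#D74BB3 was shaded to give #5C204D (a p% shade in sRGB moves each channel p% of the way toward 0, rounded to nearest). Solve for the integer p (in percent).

57%

#D74BB3 is rgb(215, 75, 179); #5C204D is rgb(92, 32, 77).
On the R channel (widest range): 92 ≈ 215 + (p/100)(0 − 215), so p ≈ 100×(92 − 215)/(0 − 215) = -12300/-215 = 57.21.
p = 57 reproduces all three channels after rounding.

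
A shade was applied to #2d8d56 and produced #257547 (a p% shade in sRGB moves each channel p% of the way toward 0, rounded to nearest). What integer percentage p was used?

17%

#2d8d56 is rgb(45, 141, 86); #257547 is rgb(37, 117, 71).
On the G channel (widest range): 117 ≈ 141 + (p/100)(0 − 141), so p ≈ 100×(117 − 141)/(0 − 141) = -2400/-141 = 17.02.
p = 17 reproduces all three channels after rounding.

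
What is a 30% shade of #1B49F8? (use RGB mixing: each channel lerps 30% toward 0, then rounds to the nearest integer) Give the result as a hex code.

#1B49F8 is rgb(27, 73, 248).
Per channel, c → c + 0.3(0 − c):
  R: 27 − 8.1 = 18.9 → 19
  G: 73 + 0.3×(0−73) = 73 − 21.9 = 51.1 → 51
  B: 248 − 74.4 = 173.6 → 174
rgb(19, 51, 174) = #1333AE.

#1333AE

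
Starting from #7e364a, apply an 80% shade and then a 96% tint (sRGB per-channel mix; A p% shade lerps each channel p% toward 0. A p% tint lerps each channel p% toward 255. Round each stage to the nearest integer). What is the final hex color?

#f6f5f5

#7e364a is rgb(126, 54, 74).
Per channel, c → c + 0.8(0 − c):
  R: 126 + 0.8×(0−126) = 126 − 100.8 = 25.2 → 25
  G: 54 − 43.2 = 10.8 → 11
  B: 74 − 59.2 = 14.8 → 15
After the shade: rgb(25, 11, 15) = #190b0f.
Per channel, c → c + 0.96(255 − c):
  R: 25 + 220.8 = 245.8 → 246
  G: 11 + 0.96×(255−11) = 11 + 234.24 = 245.24 → 245
  B: 15 + 0.96×(255−15) = 15 + 230.4 = 245.4 → 245
rgb(246, 245, 245) = #f6f5f5.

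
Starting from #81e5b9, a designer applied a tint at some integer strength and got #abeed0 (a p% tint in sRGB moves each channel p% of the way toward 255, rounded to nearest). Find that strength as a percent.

#81e5b9 is rgb(129, 229, 185); #abeed0 is rgb(171, 238, 208).
On the R channel (widest range): 171 ≈ 129 + (p/100)(255 − 129), so p ≈ 100×(171 − 129)/(255 − 129) = 4200/126 = 33.33.
p = 33 reproduces all three channels after rounding.

33%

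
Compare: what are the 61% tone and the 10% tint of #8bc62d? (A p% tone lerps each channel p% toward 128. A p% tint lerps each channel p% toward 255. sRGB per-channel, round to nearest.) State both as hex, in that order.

#849b60, #97cc42

#8bc62d is rgb(139, 198, 45).
61% tone:
  R: 139 + 0.61×(128−139) = 139 − 6.71 = 132.29 → 132
  G: 198 + 0.61×(128−198) = 198 − 42.7 = 155.3 → 155
  B: 45 + 0.61×(128−45) = 45 + 50.63 = 95.63 → 96
  → #849b60
10% tint:
  R: 139 + 11.6 = 150.6 → 151
  G: 198 + 5.7 = 203.7 → 204
  B: 45 + 0.1×(255−45) = 45 + 21 = 66 → 66
  → #97cc42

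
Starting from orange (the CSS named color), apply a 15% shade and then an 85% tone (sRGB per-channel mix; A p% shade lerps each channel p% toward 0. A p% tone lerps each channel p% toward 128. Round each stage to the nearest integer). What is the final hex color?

#8D826D

CSS orange is rgb(255, 165, 0).
Per channel, c → c + 0.15(0 − c):
  R: 255 − 38.25 = 216.75 → 217
  G: 165 − 24.75 = 140.25 → 140
  B: 0 + 0.15×(0−0) = 0 + 0 = 0 → 0
After the shade: rgb(217, 140, 0) = #D98C00.
Lerp each channel 85% toward 128:
  R: 217 + 0.85×(128−217) = 217 − 75.65 = 141.35 → 141
  G: 140 − 10.2 = 129.8 → 130
  B: 0 + 108.8 = 108.8 → 109
rgb(141, 130, 109) = #8D826D.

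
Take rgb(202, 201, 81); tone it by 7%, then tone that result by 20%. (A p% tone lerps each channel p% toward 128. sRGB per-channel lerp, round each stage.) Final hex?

Per channel, c → c + 0.07(128 − c):
  R: 202 + 0.07×(128−202) = 202 − 5.18 = 196.82 → 197
  G: 201 + 0.07×(128−201) = 201 − 5.11 = 195.89 → 196
  B: 81 + 0.07×(128−81) = 81 + 3.29 = 84.29 → 84
After the tone: rgb(197, 196, 84) = #C5C454.
Lerp each channel 20% toward 128:
  R: 197 + 0.2×(128−197) = 197 − 13.8 = 183.2 → 183
  G: 196 + 0.2×(128−196) = 196 − 13.6 = 182.4 → 182
  B: 84 + 0.2×(128−84) = 84 + 8.8 = 92.8 → 93
rgb(183, 182, 93) = #B7B65D.

#B7B65D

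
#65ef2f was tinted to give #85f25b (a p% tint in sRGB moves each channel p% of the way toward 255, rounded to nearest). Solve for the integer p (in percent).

21%

#65ef2f is rgb(101, 239, 47); #85f25b is rgb(133, 242, 91).
On the B channel (widest range): 91 ≈ 47 + (p/100)(255 − 47), so p ≈ 100×(91 − 47)/(255 − 47) = 4400/208 = 21.15.
p = 21 reproduces all three channels after rounding.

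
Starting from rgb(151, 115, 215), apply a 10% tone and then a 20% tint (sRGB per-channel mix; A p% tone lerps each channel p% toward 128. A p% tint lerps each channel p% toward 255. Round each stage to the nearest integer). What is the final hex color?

A 10% tone moves each channel 10% toward 128:
  R: 151 − 2.3 = 148.7 → 149
  G: 115 + 0.1×(128−115) = 115 + 1.3 = 116.3 → 116
  B: 215 − 8.7 = 206.3 → 206
After the tone: rgb(149, 116, 206) = #9574CE.
A 20% tint moves each channel 20% toward 255:
  R: 149 + 0.2×(255−149) = 149 + 21.2 = 170.2 → 170
  G: 116 + 0.2×(255−116) = 116 + 27.8 = 143.8 → 144
  B: 206 + 0.2×(255−206) = 206 + 9.8 = 215.8 → 216
rgb(170, 144, 216) = #AA90D8.

#AA90D8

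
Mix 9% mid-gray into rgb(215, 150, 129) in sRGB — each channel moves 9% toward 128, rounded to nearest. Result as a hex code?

A 9% tone moves each channel 9% toward 128:
  R: 215 − 7.83 = 207.17 → 207
  G: 150 − 1.98 = 148.02 → 148
  B: 129 + 0.09×(128−129) = 129 − 0.09 = 128.91 → 129
rgb(207, 148, 129) = #CF9481.

#CF9481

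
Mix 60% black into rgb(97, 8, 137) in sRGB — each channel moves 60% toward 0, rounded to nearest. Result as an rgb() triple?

Per channel, c → c + 0.6(0 − c):
  R: 97 + 0.6×(0−97) = 97 − 58.2 = 38.8 → 39
  G: 8 + 0.6×(0−8) = 8 − 4.8 = 3.2 → 3
  B: 137 − 82.2 = 54.8 → 55

rgb(39, 3, 55)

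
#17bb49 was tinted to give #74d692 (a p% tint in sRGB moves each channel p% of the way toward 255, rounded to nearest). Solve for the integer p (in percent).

#17bb49 is rgb(23, 187, 73); #74d692 is rgb(116, 214, 146).
On the R channel (widest range): 116 ≈ 23 + (p/100)(255 − 23), so p ≈ 100×(116 − 23)/(255 − 23) = 9300/232 = 40.09.
p = 40 reproduces all three channels after rounding.

40%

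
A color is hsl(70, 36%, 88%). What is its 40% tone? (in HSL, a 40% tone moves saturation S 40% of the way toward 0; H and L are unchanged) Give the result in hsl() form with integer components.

hsl(70, 22%, 88%)

S moves 40% from 36 toward 0: 36 − 14.4 = 21.6 → 22.
H and L are unchanged.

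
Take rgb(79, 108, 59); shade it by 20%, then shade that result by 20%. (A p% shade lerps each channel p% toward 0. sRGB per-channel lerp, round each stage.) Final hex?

#324526

A 20% shade moves each channel 20% toward 0:
  R: 79 − 15.8 = 63.2 → 63
  G: 108 + 0.2×(0−108) = 108 − 21.6 = 86.4 → 86
  B: 59 − 11.8 = 47.2 → 47
After the shade: rgb(63, 86, 47) = #3F562F.
A 20% shade moves each channel 20% toward 0:
  R: 63 + 0.2×(0−63) = 63 − 12.6 = 50.4 → 50
  G: 86 − 17.2 = 68.8 → 69
  B: 47 + 0.2×(0−47) = 47 − 9.4 = 37.6 → 38
rgb(50, 69, 38) = #324526.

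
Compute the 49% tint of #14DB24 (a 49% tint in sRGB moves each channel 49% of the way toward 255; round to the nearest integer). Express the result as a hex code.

#87ED8F

#14DB24 is rgb(20, 219, 36).
Lerp each channel 49% toward 255:
  R: 20 + 0.49×(255−20) = 20 + 115.15 = 135.15 → 135
  G: 219 + 17.64 = 236.64 → 237
  B: 36 + 0.49×(255−36) = 36 + 107.31 = 143.31 → 143
rgb(135, 237, 143) = #87ED8F.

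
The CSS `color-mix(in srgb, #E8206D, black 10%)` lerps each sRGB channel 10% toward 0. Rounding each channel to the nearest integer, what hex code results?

#D11D62

#E8206D is rgb(232, 32, 109).
Lerp each channel 10% toward 0:
  R: 232 + 0.1×(0−232) = 232 − 23.2 = 208.8 → 209
  G: 32 + 0.1×(0−32) = 32 − 3.2 = 28.8 → 29
  B: 109 − 10.9 = 98.1 → 98
rgb(209, 29, 98) = #D11D62.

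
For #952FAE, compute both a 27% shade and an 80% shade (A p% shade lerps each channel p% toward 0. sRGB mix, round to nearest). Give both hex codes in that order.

#952FAE is rgb(149, 47, 174).
27% shade:
  R: 149 + 0.27×(0−149) = 149 − 40.23 = 108.77 → 109
  G: 47 + 0.27×(0−47) = 47 − 12.69 = 34.31 → 34
  B: 174 − 46.98 = 127.02 → 127
  → #6D227F
80% shade:
  R: 149 + 0.8×(0−149) = 149 − 119.2 = 29.8 → 30
  G: 47 − 37.6 = 9.4 → 9
  B: 174 + 0.8×(0−174) = 174 − 139.2 = 34.8 → 35
  → #1E0923

#6D227F, #1E0923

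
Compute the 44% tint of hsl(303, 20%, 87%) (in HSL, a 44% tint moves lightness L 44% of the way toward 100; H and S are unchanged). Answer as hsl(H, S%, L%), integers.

hsl(303, 20%, 93%)

L moves 44% from 87 toward 100: 87 + 5.72 = 92.72 → 93.
H and S are unchanged.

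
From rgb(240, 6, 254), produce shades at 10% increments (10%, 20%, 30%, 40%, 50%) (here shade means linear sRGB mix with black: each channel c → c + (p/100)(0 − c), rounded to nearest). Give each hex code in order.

#D805E5, #C005CB, #A804B2, #900498, #78037F

10%: (240 − 24 = 216→216, 6 − 0.6 = 5.4→5, 254 − 25.4 = 228.6→229) → #D805E5
20%: (240 − 48 = 192→192, 6 − 1.2 = 4.8→5, 254 − 50.8 = 203.2→203) → #C005CB
30%: (240 − 72 = 168→168, 6 − 1.8 = 4.2→4, 254 − 76.2 = 177.8→178) → #A804B2
40%: (240 − 96 = 144→144, 6 − 2.4 = 3.6→4, 254 − 101.6 = 152.4→152) → #900498
50%: (240 − 120 = 120→120, 6 − 3 = 3→3, 254 − 127 = 127→127) → #78037F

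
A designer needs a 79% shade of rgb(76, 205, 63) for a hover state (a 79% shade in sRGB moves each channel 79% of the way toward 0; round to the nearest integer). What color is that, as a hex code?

Lerp each channel 79% toward 0:
  R: 76 + 0.79×(0−76) = 76 − 60.04 = 15.96 → 16
  G: 205 − 161.95 = 43.05 → 43
  B: 63 − 49.77 = 13.23 → 13
rgb(16, 43, 13) = #102B0D.

#102B0D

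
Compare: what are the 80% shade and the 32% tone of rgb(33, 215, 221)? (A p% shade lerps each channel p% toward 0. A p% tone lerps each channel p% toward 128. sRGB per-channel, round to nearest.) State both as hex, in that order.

80% shade:
  R: 33 + 0.8×(0−33) = 33 − 26.4 = 6.6 → 7
  G: 215 + 0.8×(0−215) = 215 − 172 = 43 → 43
  B: 221 + 0.8×(0−221) = 221 − 176.8 = 44.2 → 44
  → #072B2C
32% tone:
  R: 33 + 30.4 = 63.4 → 63
  G: 215 + 0.32×(128−215) = 215 − 27.84 = 187.16 → 187
  B: 221 + 0.32×(128−221) = 221 − 29.76 = 191.24 → 191
  → #3FBBBF

#072B2C, #3FBBBF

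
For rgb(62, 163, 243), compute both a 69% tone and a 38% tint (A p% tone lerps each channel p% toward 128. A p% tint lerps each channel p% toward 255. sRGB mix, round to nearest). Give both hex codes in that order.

#6c8ba4, #87c6f8

69% tone:
  R: 62 + 0.69×(128−62) = 62 + 45.54 = 107.54 → 108
  G: 163 − 24.15 = 138.85 → 139
  B: 243 + 0.69×(128−243) = 243 − 79.35 = 163.65 → 164
  → #6c8ba4
38% tint:
  R: 62 + 0.38×(255−62) = 62 + 73.34 = 135.34 → 135
  G: 163 + 34.96 = 197.96 → 198
  B: 243 + 0.38×(255−243) = 243 + 4.56 = 247.56 → 248
  → #87c6f8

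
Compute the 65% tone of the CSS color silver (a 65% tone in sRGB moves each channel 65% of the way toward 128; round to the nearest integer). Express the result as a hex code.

CSS silver is rgb(192, 192, 192).
A 65% tone moves each channel 65% toward 128:
  R: 192 − 41.6 = 150.4 → 150
  G: 192 + 0.65×(128−192) = 192 − 41.6 = 150.4 → 150
  B: 192 + 0.65×(128−192) = 192 − 41.6 = 150.4 → 150
rgb(150, 150, 150) = #969696.

#969696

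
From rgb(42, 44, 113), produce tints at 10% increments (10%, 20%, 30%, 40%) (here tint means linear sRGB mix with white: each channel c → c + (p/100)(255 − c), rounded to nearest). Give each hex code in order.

10%: (42 + 21.3 = 63.3→63, 44 + 21.1 = 65.1→65, 113 + 14.2 = 127.2→127) → #3f417f
20%: (42 + 42.6 = 84.6→85, 44 + 42.2 = 86.2→86, 113 + 28.4 = 141.4→141) → #55568d
30%: (42 + 63.9 = 105.9→106, 44 + 63.3 = 107.3→107, 113 + 42.6 = 155.6→156) → #6a6b9c
40%: (42 + 85.2 = 127.2→127, 44 + 84.4 = 128.4→128, 113 + 56.8 = 169.8→170) → #7f80aa

#3f417f, #55568d, #6a6b9c, #7f80aa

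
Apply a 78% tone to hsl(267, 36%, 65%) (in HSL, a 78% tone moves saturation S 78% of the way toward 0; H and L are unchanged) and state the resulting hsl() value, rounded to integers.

hsl(267, 8%, 65%)

S moves 78% from 36 toward 0: 36 − 28.08 = 7.92 → 8.
H and L are unchanged.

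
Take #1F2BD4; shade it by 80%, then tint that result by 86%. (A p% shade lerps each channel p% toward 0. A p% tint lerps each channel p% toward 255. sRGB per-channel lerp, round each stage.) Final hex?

#DCDDE1

#1F2BD4 is rgb(31, 43, 212).
Lerp each channel 80% toward 0:
  R: 31 + 0.8×(0−31) = 31 − 24.8 = 6.2 → 6
  G: 43 + 0.8×(0−43) = 43 − 34.4 = 8.6 → 9
  B: 212 + 0.8×(0−212) = 212 − 169.6 = 42.4 → 42
After the shade: rgb(6, 9, 42) = #06092A.
Per channel, c → c + 0.86(255 − c):
  R: 6 + 214.14 = 220.14 → 220
  G: 9 + 211.56 = 220.56 → 221
  B: 42 + 0.86×(255−42) = 42 + 183.18 = 225.18 → 225
rgb(220, 221, 225) = #DCDDE1.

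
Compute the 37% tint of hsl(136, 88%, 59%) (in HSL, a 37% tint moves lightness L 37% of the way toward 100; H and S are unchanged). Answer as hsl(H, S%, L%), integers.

hsl(136, 88%, 74%)

L moves 37% from 59 toward 100: 59 + 15.17 = 74.17 → 74.
H and S are unchanged.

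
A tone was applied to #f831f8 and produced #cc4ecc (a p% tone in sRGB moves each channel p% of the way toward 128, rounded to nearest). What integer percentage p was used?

37%

#f831f8 is rgb(248, 49, 248); #cc4ecc is rgb(204, 78, 204).
On the R channel (widest range): 204 ≈ 248 + (p/100)(128 − 248), so p ≈ 100×(204 − 248)/(128 − 248) = -4400/-120 = 36.67.
p = 37 reproduces all three channels after rounding.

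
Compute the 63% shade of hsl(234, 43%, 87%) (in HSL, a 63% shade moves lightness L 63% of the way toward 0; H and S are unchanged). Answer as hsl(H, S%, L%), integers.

L moves 63% from 87 toward 0: 87 − 54.81 = 32.19 → 32.
H and S are unchanged.

hsl(234, 43%, 32%)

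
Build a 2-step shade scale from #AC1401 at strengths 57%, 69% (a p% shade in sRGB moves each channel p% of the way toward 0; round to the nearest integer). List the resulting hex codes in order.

#AC1401 is rgb(172, 20, 1).
57%: (172 − 98.04 = 73.96→74, 20 − 11.4 = 8.6→9, 1 − 0.57 = 0.43→0) → #4A0900
69%: (172 − 118.68 = 53.32→53, 20 − 13.8 = 6.2→6, 1 − 0.69 = 0.31→0) → #350600

#4A0900, #350600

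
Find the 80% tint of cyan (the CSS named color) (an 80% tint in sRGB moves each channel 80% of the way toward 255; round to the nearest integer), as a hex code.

CSS cyan is rgb(0, 255, 255).
An 80% tint moves each channel 80% toward 255:
  R: 0 + 0.8×(255−0) = 0 + 204 = 204 → 204
  G: 255 + 0.8×(255−255) = 255 + 0 = 255 → 255
  B: 255 + 0.8×(255−255) = 255 + 0 = 255 → 255
rgb(204, 255, 255) = #ccffff.

#ccffff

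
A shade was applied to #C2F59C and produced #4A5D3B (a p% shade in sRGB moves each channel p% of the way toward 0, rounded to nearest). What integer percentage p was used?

62%

#C2F59C is rgb(194, 245, 156); #4A5D3B is rgb(74, 93, 59).
On the G channel (widest range): 93 ≈ 245 + (p/100)(0 − 245), so p ≈ 100×(93 − 245)/(0 − 245) = -15200/-245 = 62.04.
p = 62 reproduces all three channels after rounding.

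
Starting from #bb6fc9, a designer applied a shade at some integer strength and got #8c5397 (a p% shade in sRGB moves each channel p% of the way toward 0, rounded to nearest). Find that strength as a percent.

#bb6fc9 is rgb(187, 111, 201); #8c5397 is rgb(140, 83, 151).
On the B channel (widest range): 151 ≈ 201 + (p/100)(0 − 201), so p ≈ 100×(151 − 201)/(0 − 201) = -5000/-201 = 24.88.
p = 25 reproduces all three channels after rounding.

25%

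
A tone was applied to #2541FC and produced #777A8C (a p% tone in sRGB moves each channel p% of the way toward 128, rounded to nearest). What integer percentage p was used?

#2541FC is rgb(37, 65, 252); #777A8C is rgb(119, 122, 140).
On the B channel (widest range): 140 ≈ 252 + (p/100)(128 − 252), so p ≈ 100×(140 − 252)/(128 − 252) = -11200/-124 = 90.32.
p = 90 reproduces all three channels after rounding.

90%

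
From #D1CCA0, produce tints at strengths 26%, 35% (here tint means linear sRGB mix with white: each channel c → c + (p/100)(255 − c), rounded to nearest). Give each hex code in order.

#DDD9B9, #E1DEC1

#D1CCA0 is rgb(209, 204, 160).
26%: (209 + 11.96 = 220.96→221, 204 + 13.26 = 217.26→217, 160 + 24.7 = 184.7→185) → #DDD9B9
35%: (209 + 16.1 = 225.1→225, 204 + 17.85 = 221.85→222, 160 + 33.25 = 193.25→193) → #E1DEC1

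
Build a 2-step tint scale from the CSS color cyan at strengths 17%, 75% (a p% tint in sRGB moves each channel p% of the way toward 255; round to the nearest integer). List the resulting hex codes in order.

#2BFFFF, #BFFFFF

CSS cyan is rgb(0, 255, 255).
17%: (0 + 43.35 = 43.35→43, 255→255, 255→255) → #2BFFFF
75%: (0 + 191.25 = 191.25→191, 255→255, 255→255) → #BFFFFF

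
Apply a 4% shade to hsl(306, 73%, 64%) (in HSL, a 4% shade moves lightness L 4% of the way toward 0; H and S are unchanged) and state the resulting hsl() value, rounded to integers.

L moves 4% from 64 toward 0: 64 − 2.56 = 61.44 → 61.
H and S are unchanged.

hsl(306, 73%, 61%)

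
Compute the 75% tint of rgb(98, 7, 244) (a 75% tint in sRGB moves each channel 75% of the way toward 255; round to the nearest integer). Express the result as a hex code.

#D8C1FC

Lerp each channel 75% toward 255:
  R: 98 + 117.75 = 215.75 → 216
  G: 7 + 0.75×(255−7) = 7 + 186 = 193 → 193
  B: 244 + 0.75×(255−244) = 244 + 8.25 = 252.25 → 252
rgb(216, 193, 252) = #D8C1FC.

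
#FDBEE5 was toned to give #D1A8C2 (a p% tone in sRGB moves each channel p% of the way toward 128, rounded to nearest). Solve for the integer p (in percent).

35%

#FDBEE5 is rgb(253, 190, 229); #D1A8C2 is rgb(209, 168, 194).
On the R channel (widest range): 209 ≈ 253 + (p/100)(128 − 253), so p ≈ 100×(209 − 253)/(128 − 253) = -4400/-125 = 35.20.
p = 35 reproduces all three channels after rounding.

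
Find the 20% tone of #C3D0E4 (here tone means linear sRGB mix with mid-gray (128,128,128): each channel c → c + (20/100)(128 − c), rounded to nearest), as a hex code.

#C3D0E4 is rgb(195, 208, 228).
Lerp each channel 20% toward 128:
  R: 195 − 13.4 = 181.6 → 182
  G: 208 − 16 = 192 → 192
  B: 228 − 20 = 208 → 208
rgb(182, 192, 208) = #B6C0D0.

#B6C0D0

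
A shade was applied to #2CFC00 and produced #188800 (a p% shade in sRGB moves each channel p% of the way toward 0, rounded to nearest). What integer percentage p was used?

46%

#2CFC00 is rgb(44, 252, 0); #188800 is rgb(24, 136, 0).
On the G channel (widest range): 136 ≈ 252 + (p/100)(0 − 252), so p ≈ 100×(136 − 252)/(0 − 252) = -11600/-252 = 46.03.
p = 46 reproduces all three channels after rounding.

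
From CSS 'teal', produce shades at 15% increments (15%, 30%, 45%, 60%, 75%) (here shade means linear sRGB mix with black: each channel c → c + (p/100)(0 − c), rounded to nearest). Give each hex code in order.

#006d6d, #005a5a, #004646, #003333, #002020

CSS teal is rgb(0, 128, 128).
15%: (0→0, 128 − 19.2 = 108.8→109, 128 − 19.2 = 108.8→109) → #006d6d
30%: (0→0, 128 − 38.4 = 89.6→90, 128 − 38.4 = 89.6→90) → #005a5a
45%: (0→0, 128 − 57.6 = 70.4→70, 128 − 57.6 = 70.4→70) → #004646
60%: (0→0, 128 − 76.8 = 51.2→51, 128 − 76.8 = 51.2→51) → #003333
75%: (0→0, 128 − 96 = 32→32, 128 − 96 = 32→32) → #002020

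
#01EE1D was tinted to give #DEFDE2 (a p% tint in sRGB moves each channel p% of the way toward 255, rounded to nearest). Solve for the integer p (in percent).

#01EE1D is rgb(1, 238, 29); #DEFDE2 is rgb(222, 253, 226).
On the R channel (widest range): 222 ≈ 1 + (p/100)(255 − 1), so p ≈ 100×(222 − 1)/(255 − 1) = 22100/254 = 87.01.
p = 87 reproduces all three channels after rounding.

87%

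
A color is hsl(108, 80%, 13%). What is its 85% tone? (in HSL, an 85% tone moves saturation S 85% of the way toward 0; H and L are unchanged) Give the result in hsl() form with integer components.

hsl(108, 12%, 13%)

S moves 85% from 80 toward 0: 80 − 68 = 12 → 12.
H and L are unchanged.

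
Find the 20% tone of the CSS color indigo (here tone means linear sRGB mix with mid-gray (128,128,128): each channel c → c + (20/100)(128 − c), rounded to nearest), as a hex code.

#561A82

CSS indigo is rgb(75, 0, 130).
A 20% tone moves each channel 20% toward 128:
  R: 75 + 0.2×(128−75) = 75 + 10.6 = 85.6 → 86
  G: 0 + 25.6 = 25.6 → 26
  B: 130 − 0.4 = 129.6 → 130
rgb(86, 26, 130) = #561A82.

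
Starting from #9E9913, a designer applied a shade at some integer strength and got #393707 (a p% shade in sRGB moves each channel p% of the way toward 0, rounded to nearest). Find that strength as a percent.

#9E9913 is rgb(158, 153, 19); #393707 is rgb(57, 55, 7).
On the R channel (widest range): 57 ≈ 158 + (p/100)(0 − 158), so p ≈ 100×(57 − 158)/(0 − 158) = -10100/-158 = 63.92.
p = 64 reproduces all three channels after rounding.

64%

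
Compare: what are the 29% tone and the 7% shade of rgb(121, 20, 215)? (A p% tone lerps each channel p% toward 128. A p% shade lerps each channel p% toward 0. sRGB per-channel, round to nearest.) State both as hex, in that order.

#7b33be, #7113c8

29% tone:
  R: 121 + 0.29×(128−121) = 121 + 2.03 = 123.03 → 123
  G: 20 + 0.29×(128−20) = 20 + 31.32 = 51.32 → 51
  B: 215 + 0.29×(128−215) = 215 − 25.23 = 189.77 → 190
  → #7b33be
7% shade:
  R: 121 − 8.47 = 112.53 → 113
  G: 20 + 0.07×(0−20) = 20 − 1.4 = 18.6 → 19
  B: 215 − 15.05 = 199.95 → 200
  → #7113c8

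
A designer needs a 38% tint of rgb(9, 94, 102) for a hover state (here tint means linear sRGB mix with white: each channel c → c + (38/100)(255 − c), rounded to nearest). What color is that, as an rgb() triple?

rgb(102, 155, 160)

A 38% tint moves each channel 38% toward 255:
  R: 9 + 93.48 = 102.48 → 102
  G: 94 + 61.18 = 155.18 → 155
  B: 102 + 58.14 = 160.14 → 160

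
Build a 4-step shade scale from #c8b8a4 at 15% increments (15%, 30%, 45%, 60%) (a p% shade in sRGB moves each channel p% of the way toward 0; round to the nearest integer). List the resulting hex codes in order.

#c8b8a4 is rgb(200, 184, 164).
15%: (200 − 30 = 170→170, 184 − 27.6 = 156.4→156, 164 − 24.6 = 139.4→139) → #aa9c8b
30%: (200 − 60 = 140→140, 184 − 55.2 = 128.8→129, 164 − 49.2 = 114.8→115) → #8c8173
45%: (200 − 90 = 110→110, 184 − 82.8 = 101.2→101, 164 − 73.8 = 90.2→90) → #6e655a
60%: (200 − 120 = 80→80, 184 − 110.4 = 73.6→74, 164 − 98.4 = 65.6→66) → #504a42

#aa9c8b, #8c8173, #6e655a, #504a42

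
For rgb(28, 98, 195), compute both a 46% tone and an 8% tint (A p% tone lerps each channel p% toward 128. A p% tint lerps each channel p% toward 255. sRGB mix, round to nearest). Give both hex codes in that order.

46% tone:
  R: 28 + 46 = 74 → 74
  G: 98 + 0.46×(128−98) = 98 + 13.8 = 111.8 → 112
  B: 195 + 0.46×(128−195) = 195 − 30.82 = 164.18 → 164
  → #4A70A4
8% tint:
  R: 28 + 0.08×(255−28) = 28 + 18.16 = 46.16 → 46
  G: 98 + 12.56 = 110.56 → 111
  B: 195 + 4.8 = 199.8 → 200
  → #2E6FC8

#4A70A4, #2E6FC8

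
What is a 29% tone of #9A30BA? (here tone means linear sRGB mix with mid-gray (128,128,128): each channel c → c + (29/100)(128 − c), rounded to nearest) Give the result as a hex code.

#9247A9

#9A30BA is rgb(154, 48, 186).
Lerp each channel 29% toward 128:
  R: 154 + 0.29×(128−154) = 154 − 7.54 = 146.46 → 146
  G: 48 + 0.29×(128−48) = 48 + 23.2 = 71.2 → 71
  B: 186 + 0.29×(128−186) = 186 − 16.82 = 169.18 → 169
rgb(146, 71, 169) = #9247A9.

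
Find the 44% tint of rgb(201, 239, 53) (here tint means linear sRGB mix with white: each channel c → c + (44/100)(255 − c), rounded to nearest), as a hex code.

Per channel, c → c + 0.44(255 − c):
  R: 201 + 0.44×(255−201) = 201 + 23.76 = 224.76 → 225
  G: 239 + 0.44×(255−239) = 239 + 7.04 = 246.04 → 246
  B: 53 + 0.44×(255−53) = 53 + 88.88 = 141.88 → 142
rgb(225, 246, 142) = #E1F68E.

#E1F68E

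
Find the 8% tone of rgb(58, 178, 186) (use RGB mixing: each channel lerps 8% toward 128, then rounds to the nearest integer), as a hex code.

Lerp each channel 8% toward 128:
  R: 58 + 0.08×(128−58) = 58 + 5.6 = 63.6 → 64
  G: 178 + 0.08×(128−178) = 178 − 4 = 174 → 174
  B: 186 + 0.08×(128−186) = 186 − 4.64 = 181.36 → 181
rgb(64, 174, 181) = #40AEB5.

#40AEB5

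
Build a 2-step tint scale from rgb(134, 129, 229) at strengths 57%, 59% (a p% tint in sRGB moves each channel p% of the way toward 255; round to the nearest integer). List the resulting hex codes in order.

#CBC9F4, #CDCBF4

57%: (134 + 68.97 = 202.97→203, 129 + 71.82 = 200.82→201, 229 + 14.82 = 243.82→244) → #CBC9F4
59%: (134 + 71.39 = 205.39→205, 129 + 74.34 = 203.34→203, 229 + 15.34 = 244.34→244) → #CDCBF4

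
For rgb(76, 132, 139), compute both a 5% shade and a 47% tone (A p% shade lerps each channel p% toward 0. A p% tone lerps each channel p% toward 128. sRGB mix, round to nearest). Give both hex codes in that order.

#487D84, #648286

5% shade:
  R: 76 + 0.05×(0−76) = 76 − 3.8 = 72.2 → 72
  G: 132 + 0.05×(0−132) = 132 − 6.6 = 125.4 → 125
  B: 139 − 6.95 = 132.05 → 132
  → #487D84
47% tone:
  R: 76 + 24.44 = 100.44 → 100
  G: 132 + 0.47×(128−132) = 132 − 1.88 = 130.12 → 130
  B: 139 − 5.17 = 133.83 → 134
  → #648286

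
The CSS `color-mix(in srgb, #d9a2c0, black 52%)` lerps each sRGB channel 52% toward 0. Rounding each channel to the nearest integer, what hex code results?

#d9a2c0 is rgb(217, 162, 192).
Per channel, c → c + 0.52(0 − c):
  R: 217 + 0.52×(0−217) = 217 − 112.84 = 104.16 → 104
  G: 162 + 0.52×(0−162) = 162 − 84.24 = 77.76 → 78
  B: 192 − 99.84 = 92.16 → 92
rgb(104, 78, 92) = #684e5c.

#684e5c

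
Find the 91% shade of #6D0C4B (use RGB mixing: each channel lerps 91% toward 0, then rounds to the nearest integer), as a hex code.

#6D0C4B is rgb(109, 12, 75).
Lerp each channel 91% toward 0:
  R: 109 − 99.19 = 9.81 → 10
  G: 12 − 10.92 = 1.08 → 1
  B: 75 − 68.25 = 6.75 → 7
rgb(10, 1, 7) = #0A0107.

#0A0107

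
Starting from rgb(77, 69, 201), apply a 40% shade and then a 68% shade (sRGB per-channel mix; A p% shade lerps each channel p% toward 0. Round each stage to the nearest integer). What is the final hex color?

#0f0d27

Lerp each channel 40% toward 0:
  R: 77 + 0.4×(0−77) = 77 − 30.8 = 46.2 → 46
  G: 69 + 0.4×(0−69) = 69 − 27.6 = 41.4 → 41
  B: 201 + 0.4×(0−201) = 201 − 80.4 = 120.6 → 121
After the shade: rgb(46, 41, 121) = #2e2979.
A 68% shade moves each channel 68% toward 0:
  R: 46 − 31.28 = 14.72 → 15
  G: 41 + 0.68×(0−41) = 41 − 27.88 = 13.12 → 13
  B: 121 − 82.28 = 38.72 → 39
rgb(15, 13, 39) = #0f0d27.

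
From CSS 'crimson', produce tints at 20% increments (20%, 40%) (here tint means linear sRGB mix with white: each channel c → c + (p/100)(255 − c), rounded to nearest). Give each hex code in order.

#E34363, #EA728A

CSS crimson is rgb(220, 20, 60).
20%: (220 + 7 = 227→227, 20 + 47 = 67→67, 60 + 39 = 99→99) → #E34363
40%: (220 + 14 = 234→234, 20 + 94 = 114→114, 60 + 78 = 138→138) → #EA728A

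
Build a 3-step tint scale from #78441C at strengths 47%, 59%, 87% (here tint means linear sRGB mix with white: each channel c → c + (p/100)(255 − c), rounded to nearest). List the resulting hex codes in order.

#78441C is rgb(120, 68, 28).
47%: (120 + 63.45 = 183.45→183, 68 + 87.89 = 155.89→156, 28 + 106.69 = 134.69→135) → #B79C87
59%: (120 + 79.65 = 199.65→200, 68 + 110.33 = 178.33→178, 28 + 133.93 = 161.93→162) → #C8B2A2
87%: (120 + 117.45 = 237.45→237, 68 + 162.69 = 230.69→231, 28 + 197.49 = 225.49→225) → #EDE7E1

#B79C87, #C8B2A2, #EDE7E1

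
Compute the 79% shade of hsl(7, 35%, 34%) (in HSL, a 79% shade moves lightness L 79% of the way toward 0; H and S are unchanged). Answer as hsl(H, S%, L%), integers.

hsl(7, 35%, 7%)

L moves 79% from 34 toward 0: 34 − 26.86 = 7.14 → 7.
H and S are unchanged.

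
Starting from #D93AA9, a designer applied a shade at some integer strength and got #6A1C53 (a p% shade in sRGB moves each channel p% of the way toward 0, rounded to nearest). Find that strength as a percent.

51%

#D93AA9 is rgb(217, 58, 169); #6A1C53 is rgb(106, 28, 83).
On the R channel (widest range): 106 ≈ 217 + (p/100)(0 − 217), so p ≈ 100×(106 − 217)/(0 − 217) = -11100/-217 = 51.15.
p = 51 reproduces all three channels after rounding.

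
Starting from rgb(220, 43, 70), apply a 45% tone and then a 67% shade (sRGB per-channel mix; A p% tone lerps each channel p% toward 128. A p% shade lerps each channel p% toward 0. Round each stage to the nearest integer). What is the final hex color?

#3b1b20

Per channel, c → c + 0.45(128 − c):
  R: 220 − 41.4 = 178.6 → 179
  G: 43 + 38.25 = 81.25 → 81
  B: 70 + 0.45×(128−70) = 70 + 26.1 = 96.1 → 96
After the tone: rgb(179, 81, 96) = #b35160.
A 67% shade moves each channel 67% toward 0:
  R: 179 − 119.93 = 59.07 → 59
  G: 81 + 0.67×(0−81) = 81 − 54.27 = 26.73 → 27
  B: 96 + 0.67×(0−96) = 96 − 64.32 = 31.68 → 32
rgb(59, 27, 32) = #3b1b20.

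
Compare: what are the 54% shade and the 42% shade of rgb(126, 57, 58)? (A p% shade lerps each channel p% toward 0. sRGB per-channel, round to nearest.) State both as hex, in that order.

54% shade:
  R: 126 − 68.04 = 57.96 → 58
  G: 57 + 0.54×(0−57) = 57 − 30.78 = 26.22 → 26
  B: 58 − 31.32 = 26.68 → 27
  → #3A1A1B
42% shade:
  R: 126 + 0.42×(0−126) = 126 − 52.92 = 73.08 → 73
  G: 57 − 23.94 = 33.06 → 33
  B: 58 + 0.42×(0−58) = 58 − 24.36 = 33.64 → 34
  → #492122

#3A1A1B, #492122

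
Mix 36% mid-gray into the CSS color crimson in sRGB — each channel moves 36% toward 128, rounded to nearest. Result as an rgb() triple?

CSS crimson is rgb(220, 20, 60).
Per channel, c → c + 0.36(128 − c):
  R: 220 − 33.12 = 186.88 → 187
  G: 20 + 0.36×(128−20) = 20 + 38.88 = 58.88 → 59
  B: 60 + 0.36×(128−60) = 60 + 24.48 = 84.48 → 84

rgb(187, 59, 84)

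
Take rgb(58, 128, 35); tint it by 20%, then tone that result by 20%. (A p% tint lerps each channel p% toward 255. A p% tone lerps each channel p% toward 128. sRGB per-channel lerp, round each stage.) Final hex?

#679459

Lerp each channel 20% toward 255:
  R: 58 + 39.4 = 97.4 → 97
  G: 128 + 0.2×(255−128) = 128 + 25.4 = 153.4 → 153
  B: 35 + 44 = 79 → 79
After the tint: rgb(97, 153, 79) = #61994f.
Per channel, c → c + 0.2(128 − c):
  R: 97 + 6.2 = 103.2 → 103
  G: 153 + 0.2×(128−153) = 153 − 5 = 148 → 148
  B: 79 + 9.8 = 88.8 → 89
rgb(103, 148, 89) = #679459.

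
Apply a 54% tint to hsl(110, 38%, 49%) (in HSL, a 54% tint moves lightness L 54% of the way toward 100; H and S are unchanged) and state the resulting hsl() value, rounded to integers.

hsl(110, 38%, 77%)

L moves 54% from 49 toward 100: 49 + 27.54 = 76.54 → 77.
H and S are unchanged.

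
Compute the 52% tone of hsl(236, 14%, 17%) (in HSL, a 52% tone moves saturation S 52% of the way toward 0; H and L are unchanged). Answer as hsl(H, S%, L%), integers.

S moves 52% from 14 toward 0: 14 − 7.28 = 6.72 → 7.
H and L are unchanged.

hsl(236, 7%, 17%)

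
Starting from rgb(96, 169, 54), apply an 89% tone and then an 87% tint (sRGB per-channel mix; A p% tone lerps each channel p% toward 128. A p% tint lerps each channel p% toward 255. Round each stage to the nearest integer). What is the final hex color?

An 89% tone moves each channel 89% toward 128:
  R: 96 + 0.89×(128−96) = 96 + 28.48 = 124.48 → 124
  G: 169 + 0.89×(128−169) = 169 − 36.49 = 132.51 → 133
  B: 54 + 65.86 = 119.86 → 120
After the tone: rgb(124, 133, 120) = #7C8578.
An 87% tint moves each channel 87% toward 255:
  R: 124 + 0.87×(255−124) = 124 + 113.97 = 237.97 → 238
  G: 133 + 0.87×(255−133) = 133 + 106.14 = 239.14 → 239
  B: 120 + 0.87×(255−120) = 120 + 117.45 = 237.45 → 237
rgb(238, 239, 237) = #EEEFED.

#EEEFED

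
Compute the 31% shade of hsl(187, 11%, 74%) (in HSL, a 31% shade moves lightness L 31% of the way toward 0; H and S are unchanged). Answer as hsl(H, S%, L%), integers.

L moves 31% from 74 toward 0: 74 − 22.94 = 51.06 → 51.
H and S are unchanged.

hsl(187, 11%, 51%)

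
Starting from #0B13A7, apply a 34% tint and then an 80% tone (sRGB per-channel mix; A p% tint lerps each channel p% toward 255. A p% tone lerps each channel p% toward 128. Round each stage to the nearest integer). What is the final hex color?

#0B13A7 is rgb(11, 19, 167).
Lerp each channel 34% toward 255:
  R: 11 + 0.34×(255−11) = 11 + 82.96 = 93.96 → 94
  G: 19 + 80.24 = 99.24 → 99
  B: 167 + 29.92 = 196.92 → 197
After the tint: rgb(94, 99, 197) = #5E63C5.
Per channel, c → c + 0.8(128 − c):
  R: 94 + 0.8×(128−94) = 94 + 27.2 = 121.2 → 121
  G: 99 + 23.2 = 122.2 → 122
  B: 197 + 0.8×(128−197) = 197 − 55.2 = 141.8 → 142
rgb(121, 122, 142) = #797A8E.

#797A8E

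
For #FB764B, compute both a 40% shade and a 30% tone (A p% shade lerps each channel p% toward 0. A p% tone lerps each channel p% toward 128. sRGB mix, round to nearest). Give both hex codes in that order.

#97472D, #D6795B

#FB764B is rgb(251, 118, 75).
40% shade:
  R: 251 + 0.4×(0−251) = 251 − 100.4 = 150.6 → 151
  G: 118 − 47.2 = 70.8 → 71
  B: 75 − 30 = 45 → 45
  → #97472D
30% tone:
  R: 251 + 0.3×(128−251) = 251 − 36.9 = 214.1 → 214
  G: 118 + 0.3×(128−118) = 118 + 3 = 121 → 121
  B: 75 + 0.3×(128−75) = 75 + 15.9 = 90.9 → 91
  → #D6795B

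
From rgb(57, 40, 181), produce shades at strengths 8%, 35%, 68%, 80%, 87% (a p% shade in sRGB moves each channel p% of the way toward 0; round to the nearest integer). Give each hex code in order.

#3425a7, #251a76, #120d3a, #0b0824, #070518

8%: (57 − 4.56 = 52.44→52, 40 − 3.2 = 36.8→37, 181 − 14.48 = 166.52→167) → #3425a7
35%: (57 − 19.95 = 37.05→37, 40 − 14 = 26→26, 181 − 63.35 = 117.65→118) → #251a76
68%: (57 − 38.76 = 18.24→18, 40 − 27.2 = 12.8→13, 181 − 123.08 = 57.92→58) → #120d3a
80%: (57 − 45.6 = 11.4→11, 40 − 32 = 8→8, 181 − 144.8 = 36.2→36) → #0b0824
87%: (57 − 49.59 = 7.41→7, 40 − 34.8 = 5.2→5, 181 − 157.47 = 23.53→24) → #070518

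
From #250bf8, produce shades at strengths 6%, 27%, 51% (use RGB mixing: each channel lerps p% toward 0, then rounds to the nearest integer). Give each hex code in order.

#230ae9, #1b08b5, #12057a

#250bf8 is rgb(37, 11, 248).
6%: (37 − 2.22 = 34.78→35, 11 − 0.66 = 10.34→10, 248 − 14.88 = 233.12→233) → #230ae9
27%: (37 − 9.99 = 27.01→27, 11 − 2.97 = 8.03→8, 248 − 66.96 = 181.04→181) → #1b08b5
51%: (37 − 18.87 = 18.13→18, 11 − 5.61 = 5.39→5, 248 − 126.48 = 121.52→122) → #12057a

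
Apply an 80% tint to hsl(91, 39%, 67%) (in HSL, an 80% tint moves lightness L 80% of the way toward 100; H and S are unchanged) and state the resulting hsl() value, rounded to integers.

hsl(91, 39%, 93%)

L moves 80% from 67 toward 100: 67 + 26.4 = 93.4 → 93.
H and S are unchanged.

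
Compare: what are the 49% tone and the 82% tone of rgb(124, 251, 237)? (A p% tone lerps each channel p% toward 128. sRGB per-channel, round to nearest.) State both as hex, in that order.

#7ebfb8, #7f9694

49% tone:
  R: 124 + 1.96 = 125.96 → 126
  G: 251 + 0.49×(128−251) = 251 − 60.27 = 190.73 → 191
  B: 237 − 53.41 = 183.59 → 184
  → #7ebfb8
82% tone:
  R: 124 + 3.28 = 127.28 → 127
  G: 251 − 100.86 = 150.14 → 150
  B: 237 + 0.82×(128−237) = 237 − 89.38 = 147.62 → 148
  → #7f9694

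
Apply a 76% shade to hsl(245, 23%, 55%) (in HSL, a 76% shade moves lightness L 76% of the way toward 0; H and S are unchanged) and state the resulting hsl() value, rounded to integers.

L moves 76% from 55 toward 0: 55 − 41.8 = 13.2 → 13.
H and S are unchanged.

hsl(245, 23%, 13%)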